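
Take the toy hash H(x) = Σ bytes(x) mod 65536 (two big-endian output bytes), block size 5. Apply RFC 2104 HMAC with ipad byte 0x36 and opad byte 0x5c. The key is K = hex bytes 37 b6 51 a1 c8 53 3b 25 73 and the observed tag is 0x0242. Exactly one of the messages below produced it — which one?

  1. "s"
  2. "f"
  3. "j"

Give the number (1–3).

3

Key hex bytes 37 b6 51 a1 c8 53 3b 25 73 is 9 bytes > B = 5, so hash it first: H(key) = 03 cd, then zero-pad to 5 bytes: K' = 03 cd 00 00 00.
K' ⊕ ipad = 35 fb 36 36 36; K' ⊕ opad = 5f 91 5c 5c 5c.
m1: inner = H(35 fb 36 36 36 73) = 02 45; tag = H(5f 91 5c 5c 5c 02 45) = 024b
m2: inner = H(35 fb 36 36 36 66) = 02 38; tag = H(5f 91 5c 5c 5c 02 38) = 023e
m3: inner = H(35 fb 36 36 36 6a) = 02 3c; tag = H(5f 91 5c 5c 5c 02 3c) = 0242 ← matches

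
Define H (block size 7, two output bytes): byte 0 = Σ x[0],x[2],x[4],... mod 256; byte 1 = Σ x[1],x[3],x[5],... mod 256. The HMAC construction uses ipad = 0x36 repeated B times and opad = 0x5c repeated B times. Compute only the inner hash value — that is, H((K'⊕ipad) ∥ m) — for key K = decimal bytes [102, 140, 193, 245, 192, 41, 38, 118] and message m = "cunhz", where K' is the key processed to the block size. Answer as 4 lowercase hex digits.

bacd

Key decimal bytes [102, 140, 193, 245, 192, 41, 38, 118] = 66 8c c1 f5 c0 29 26 76 is 8 bytes > B = 7, so hash it first: H(key) = 0d 20, then zero-pad to 7 bytes: K' = 0d 20 00 00 00 00 00.
K' ⊕ ipad = 3b 16 36 36 36 36 36.
Inner input = 3b 16 36 36 36 36 36 ∥ 63 75 6e 68 7a.
Inner hash: even-index sum = 442 mod 256 = 186; odd-index sum = 461 mod 256 = 205 → ba cd.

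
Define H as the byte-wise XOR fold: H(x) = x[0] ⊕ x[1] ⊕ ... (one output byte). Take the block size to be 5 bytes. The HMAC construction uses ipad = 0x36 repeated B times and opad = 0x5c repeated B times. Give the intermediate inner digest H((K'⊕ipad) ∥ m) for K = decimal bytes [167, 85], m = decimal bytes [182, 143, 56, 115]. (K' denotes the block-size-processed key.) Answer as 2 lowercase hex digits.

Key decimal bytes [167, 85] = a7 55 is 2 bytes ≤ B = 5; zero-pad to 5 bytes: K' = a7 55 00 00 00.
K' ⊕ ipad = 91 63 36 36 36.
Inner input = 91 63 36 36 36 ∥ b6 8f 38 73.
Inner hash: XOR 91⊕63⊕36⊕36⊕36⊕b6⊕8f⊕38⊕73 = b6.

b6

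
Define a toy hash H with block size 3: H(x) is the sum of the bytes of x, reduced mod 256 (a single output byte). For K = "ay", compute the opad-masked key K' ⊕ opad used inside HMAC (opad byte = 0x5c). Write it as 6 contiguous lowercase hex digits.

3d255c

Key "ay" = 61 79 is 2 bytes ≤ B = 3; zero-pad to 3 bytes: K' = 61 79 00.
XOR each byte with 0x5c: 61⊕5c=3d, 79⊕5c=25, 00⊕5c=5c.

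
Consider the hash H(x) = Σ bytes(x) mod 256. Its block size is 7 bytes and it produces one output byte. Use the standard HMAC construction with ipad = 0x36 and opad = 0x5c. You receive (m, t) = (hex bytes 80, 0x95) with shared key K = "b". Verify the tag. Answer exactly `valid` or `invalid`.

Key "b" = 62 is 1 byte ≤ B = 7; zero-pad to 7 bytes: K' = 62 00 00 00 00 00 00.
K' ⊕ ipad = 54 36 36 36 36 36 36; K' ⊕ opad = 3e 5c 5c 5c 5c 5c 5c.
Inner hash: sum = 84+54+54+54+54+54+54+128 = 536; mod 256 = 24 → 18.
Outer hash (recomputed tag): sum = 62+92+92+92+92+92+92+24 = 638; mod 256 = 126 → 7e.
Recomputed tag = 7e; claimed = 95 → mismatch.

invalid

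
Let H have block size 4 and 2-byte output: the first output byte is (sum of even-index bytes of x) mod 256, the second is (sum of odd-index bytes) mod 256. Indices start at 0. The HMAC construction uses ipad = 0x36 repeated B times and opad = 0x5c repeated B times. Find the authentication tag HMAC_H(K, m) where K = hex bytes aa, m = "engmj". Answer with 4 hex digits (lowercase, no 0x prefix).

Key hex bytes aa is 1 byte ≤ B = 4; zero-pad to 4 bytes: K' = aa 00 00 00.
K' ⊕ ipad = 9c 36 36 36.  K' ⊕ opad = f6 5c 5c 5c.
Inner input = (K'⊕ipad) ∥ m = 9c 36 36 36 ∥ 65 6e 67 6d 6a.
Inner hash: even-index sum = 520 mod 256 = 8; odd-index sum = 327 mod 256 = 71 → 08 47.
Outer input = (K'⊕opad) ∥ inner = f6 5c 5c 5c ∥ 08 47.
Outer hash (tag): even-index sum = 346 mod 256 = 90; odd-index sum = 255 mod 256 = 255 → 5a ff.

5aff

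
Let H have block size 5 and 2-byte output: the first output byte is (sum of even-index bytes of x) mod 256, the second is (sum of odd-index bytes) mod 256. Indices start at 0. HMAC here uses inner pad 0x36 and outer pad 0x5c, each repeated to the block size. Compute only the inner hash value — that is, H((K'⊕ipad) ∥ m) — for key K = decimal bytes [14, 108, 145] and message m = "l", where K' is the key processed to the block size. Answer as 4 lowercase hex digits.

15fc

Key decimal bytes [14, 108, 145] = 0e 6c 91 is 3 bytes ≤ B = 5; zero-pad to 5 bytes: K' = 0e 6c 91 00 00.
K' ⊕ ipad = 38 5a a7 36 36.
Inner input = 38 5a a7 36 36 ∥ 6c.
Inner hash: even-index sum = 277 mod 256 = 21; odd-index sum = 252 mod 256 = 252 → 15 fc.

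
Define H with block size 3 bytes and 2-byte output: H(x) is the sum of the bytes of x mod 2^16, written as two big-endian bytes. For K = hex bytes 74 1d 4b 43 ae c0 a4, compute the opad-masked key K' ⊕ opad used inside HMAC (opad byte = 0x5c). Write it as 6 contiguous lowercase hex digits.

5f6d5c

Key hex bytes 74 1d 4b 43 ae c0 a4 is 7 bytes > B = 3, so hash it first: H(key) = 03 31, then zero-pad to 3 bytes: K' = 03 31 00.
XOR each byte with 0x5c: 03⊕5c=5f, 31⊕5c=6d, 00⊕5c=5c.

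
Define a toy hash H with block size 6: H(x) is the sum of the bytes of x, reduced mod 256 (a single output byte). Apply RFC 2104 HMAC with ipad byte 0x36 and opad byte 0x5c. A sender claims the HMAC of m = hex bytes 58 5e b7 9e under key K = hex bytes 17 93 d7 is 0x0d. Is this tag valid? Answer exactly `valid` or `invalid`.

Key hex bytes 17 93 d7 is 3 bytes ≤ B = 6; zero-pad to 6 bytes: K' = 17 93 d7 00 00 00.
K' ⊕ ipad = 21 a5 e1 36 36 36; K' ⊕ opad = 4b cf 8b 5c 5c 5c.
Inner hash: sum = 33+165+225+54+54+54+88+94+183+158 = 1108; mod 256 = 84 → 54.
Outer hash (recomputed tag): sum = 75+207+139+92+92+92+84 = 781; mod 256 = 13 → 0d.
Recomputed tag = 0d; claimed = 0d → match.

valid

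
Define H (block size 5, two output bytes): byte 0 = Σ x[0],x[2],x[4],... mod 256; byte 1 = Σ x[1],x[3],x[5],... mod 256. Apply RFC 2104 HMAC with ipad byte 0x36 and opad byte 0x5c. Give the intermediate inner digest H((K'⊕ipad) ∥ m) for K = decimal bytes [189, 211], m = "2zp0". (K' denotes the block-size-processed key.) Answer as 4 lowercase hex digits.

a1bd

Key decimal bytes [189, 211] = bd d3 is 2 bytes ≤ B = 5; zero-pad to 5 bytes: K' = bd d3 00 00 00.
K' ⊕ ipad = 8b e5 36 36 36.
Inner input = 8b e5 36 36 36 ∥ 32 7a 70 30.
Inner hash: even-index sum = 417 mod 256 = 161; odd-index sum = 445 mod 256 = 189 → a1 bd.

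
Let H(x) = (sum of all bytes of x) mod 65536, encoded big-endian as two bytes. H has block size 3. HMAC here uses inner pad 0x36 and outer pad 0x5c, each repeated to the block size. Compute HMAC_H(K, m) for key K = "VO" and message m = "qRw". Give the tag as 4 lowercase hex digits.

00c4

Key "VO" = 56 4f is 2 bytes ≤ B = 3; zero-pad to 3 bytes: K' = 56 4f 00.
K' ⊕ ipad = 60 79 36.  K' ⊕ opad = 0a 13 5c.
Inner input = (K'⊕ipad) ∥ m = 60 79 36 ∥ 71 52 77.
Inner hash: sum = 96+121+54+113+82+119 = 585 → 02 49.
Outer input = (K'⊕opad) ∥ inner = 0a 13 5c ∥ 02 49.
Outer hash (tag): sum = 10+19+92+2+73 = 196 → 00 c4.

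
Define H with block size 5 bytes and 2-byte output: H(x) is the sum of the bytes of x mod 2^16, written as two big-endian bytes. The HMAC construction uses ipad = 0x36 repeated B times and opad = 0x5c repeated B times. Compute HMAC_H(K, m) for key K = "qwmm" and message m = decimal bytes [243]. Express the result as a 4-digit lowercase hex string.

Key "qwmm" = 71 77 6d 6d is 4 bytes ≤ B = 5; zero-pad to 5 bytes: K' = 71 77 6d 6d 00.
K' ⊕ ipad = 47 41 5b 5b 36.  K' ⊕ opad = 2d 2b 31 31 5c.
Inner input = (K'⊕ipad) ∥ m = 47 41 5b 5b 36 ∥ f3.
Inner hash: sum = 71+65+91+91+54+243 = 615 → 02 67.
Outer input = (K'⊕opad) ∥ inner = 2d 2b 31 31 5c ∥ 02 67.
Outer hash (tag): sum = 45+43+49+49+92+2+103 = 383 → 01 7f.

017f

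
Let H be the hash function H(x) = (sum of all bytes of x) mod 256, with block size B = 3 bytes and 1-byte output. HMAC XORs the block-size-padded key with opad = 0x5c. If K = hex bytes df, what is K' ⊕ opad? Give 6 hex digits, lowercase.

835c5c

Key hex bytes df is 1 byte ≤ B = 3; zero-pad to 3 bytes: K' = df 00 00.
XOR each byte with 0x5c: df⊕5c=83, 00⊕5c=5c, 00⊕5c=5c.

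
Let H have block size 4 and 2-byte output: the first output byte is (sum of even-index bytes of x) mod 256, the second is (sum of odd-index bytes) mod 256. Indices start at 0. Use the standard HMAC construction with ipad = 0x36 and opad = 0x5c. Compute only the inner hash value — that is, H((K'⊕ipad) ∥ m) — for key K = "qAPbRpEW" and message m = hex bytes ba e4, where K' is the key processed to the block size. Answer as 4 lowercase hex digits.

Key "qAPbRpEW" = 71 41 50 62 52 70 45 57 is 8 bytes > B = 4, so hash it first: H(key) = 58 6a, then zero-pad to 4 bytes: K' = 58 6a 00 00.
K' ⊕ ipad = 6e 5c 36 36.
Inner input = 6e 5c 36 36 ∥ ba e4.
Inner hash: even-index sum = 350 mod 256 = 94; odd-index sum = 374 mod 256 = 118 → 5e 76.

5e76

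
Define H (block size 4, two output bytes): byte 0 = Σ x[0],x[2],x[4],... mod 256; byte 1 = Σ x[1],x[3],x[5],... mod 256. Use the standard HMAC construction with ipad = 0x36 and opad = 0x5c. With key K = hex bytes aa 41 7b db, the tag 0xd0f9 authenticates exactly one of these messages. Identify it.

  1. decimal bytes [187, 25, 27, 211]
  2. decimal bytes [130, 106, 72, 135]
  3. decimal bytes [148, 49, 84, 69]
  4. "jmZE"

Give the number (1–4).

2

Key hex bytes aa 41 7b db is exactly B = 4 bytes: K' = aa 41 7b db.
K' ⊕ ipad = 9c 77 4d ed; K' ⊕ opad = f6 1d 27 87.
m1: inner = H(9c 77 4d ed bb 19 1b d3) = bf 50; tag = H(f6 1d 27 87 bf 50) = dcf4
m2: inner = H(9c 77 4d ed 82 6a 48 87) = b3 55; tag = H(f6 1d 27 87 b3 55) = d0f9 ← matches
m3: inner = H(9c 77 4d ed 94 31 54 45) = d1 da; tag = H(f6 1d 27 87 d1 da) = ee7e
m4: inner = H(9c 77 4d ed 6a 6d 5a 45) = ad 16; tag = H(f6 1d 27 87 ad 16) = caba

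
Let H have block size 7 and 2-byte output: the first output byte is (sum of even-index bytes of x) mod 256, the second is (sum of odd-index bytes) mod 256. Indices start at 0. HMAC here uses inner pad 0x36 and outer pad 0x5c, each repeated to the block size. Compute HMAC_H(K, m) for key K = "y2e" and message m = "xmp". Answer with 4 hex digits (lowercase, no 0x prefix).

6ea1

Key "y2e" = 79 32 65 is 3 bytes ≤ B = 7; zero-pad to 7 bytes: K' = 79 32 65 00 00 00 00.
K' ⊕ ipad = 4f 04 53 36 36 36 36.  K' ⊕ opad = 25 6e 39 5c 5c 5c 5c.
Inner input = (K'⊕ipad) ∥ m = 4f 04 53 36 36 36 36 ∥ 78 6d 70.
Inner hash: even-index sum = 379 mod 256 = 123; odd-index sum = 344 mod 256 = 88 → 7b 58.
Outer input = (K'⊕opad) ∥ inner = 25 6e 39 5c 5c 5c 5c ∥ 7b 58.
Outer hash (tag): even-index sum = 366 mod 256 = 110; odd-index sum = 417 mod 256 = 161 → 6e a1.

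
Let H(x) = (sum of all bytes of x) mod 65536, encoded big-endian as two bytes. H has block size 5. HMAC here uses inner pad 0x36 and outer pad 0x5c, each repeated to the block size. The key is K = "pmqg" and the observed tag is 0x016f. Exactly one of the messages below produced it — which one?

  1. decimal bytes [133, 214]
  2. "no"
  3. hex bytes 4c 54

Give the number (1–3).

2

Key "pmqg" = 70 6d 71 67 is 4 bytes ≤ B = 5; zero-pad to 5 bytes: K' = 70 6d 71 67 00.
K' ⊕ ipad = 46 5b 47 51 36; K' ⊕ opad = 2c 31 2d 3b 5c.
m1: inner = H(46 5b 47 51 36 85 d6) = 02 ca; tag = H(2c 31 2d 3b 5c 02 ca) = 01ed
m2: inner = H(46 5b 47 51 36 6e 6f) = 02 4c; tag = H(2c 31 2d 3b 5c 02 4c) = 016f ← matches
m3: inner = H(46 5b 47 51 36 4c 54) = 02 0f; tag = H(2c 31 2d 3b 5c 02 0f) = 0132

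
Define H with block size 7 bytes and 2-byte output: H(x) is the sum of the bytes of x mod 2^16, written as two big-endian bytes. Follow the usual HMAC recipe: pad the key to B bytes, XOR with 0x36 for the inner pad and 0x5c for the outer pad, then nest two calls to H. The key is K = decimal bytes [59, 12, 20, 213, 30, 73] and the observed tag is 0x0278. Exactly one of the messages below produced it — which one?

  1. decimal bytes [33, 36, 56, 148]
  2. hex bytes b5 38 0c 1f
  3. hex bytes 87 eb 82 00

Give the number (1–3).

1

Key decimal bytes [59, 12, 20, 213, 30, 73] = 3b 0c 14 d5 1e 49 is 6 bytes ≤ B = 7; zero-pad to 7 bytes: K' = 3b 0c 14 d5 1e 49 00.
K' ⊕ ipad = 0d 3a 22 e3 28 7f 36; K' ⊕ opad = 67 50 48 89 42 15 5c.
m1: inner = H(0d 3a 22 e3 28 7f 36 21 24 38 94) = 03 3a; tag = H(67 50 48 89 42 15 5c 03 3a) = 0278 ← matches
m2: inner = H(0d 3a 22 e3 28 7f 36 b5 38 0c 1f) = 03 41; tag = H(67 50 48 89 42 15 5c 03 41) = 027f
m3: inner = H(0d 3a 22 e3 28 7f 36 87 eb 82 00) = 04 1d; tag = H(67 50 48 89 42 15 5c 04 1d) = 025c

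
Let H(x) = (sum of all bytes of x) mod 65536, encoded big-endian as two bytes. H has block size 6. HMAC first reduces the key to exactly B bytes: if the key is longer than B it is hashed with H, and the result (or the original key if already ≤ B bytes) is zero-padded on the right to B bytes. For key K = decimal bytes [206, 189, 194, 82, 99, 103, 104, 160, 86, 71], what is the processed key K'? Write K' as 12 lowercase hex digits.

050e00000000

|K| = 10 > B = 6, so first hash the key.
H(K): sum = 206+189+194+82+99+103+104+160+86+71 = 1294 → 05 0e.
Zero-pad H(K) = 05 0e to 6 bytes: K' = 05 0e 00 00 00 00.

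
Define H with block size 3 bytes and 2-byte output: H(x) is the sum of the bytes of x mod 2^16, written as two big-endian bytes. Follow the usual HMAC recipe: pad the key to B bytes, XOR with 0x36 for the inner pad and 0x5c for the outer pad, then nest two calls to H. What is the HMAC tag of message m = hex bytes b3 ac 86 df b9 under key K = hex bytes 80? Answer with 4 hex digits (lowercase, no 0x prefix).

0237

Key hex bytes 80 is 1 byte ≤ B = 3; zero-pad to 3 bytes: K' = 80 00 00.
K' ⊕ ipad = b6 36 36.  K' ⊕ opad = dc 5c 5c.
Inner input = (K'⊕ipad) ∥ m = b6 36 36 ∥ b3 ac 86 df b9.
Inner hash: sum = 182+54+54+179+172+134+223+185 = 1183 → 04 9f.
Outer input = (K'⊕opad) ∥ inner = dc 5c 5c ∥ 04 9f.
Outer hash (tag): sum = 220+92+92+4+159 = 567 → 02 37.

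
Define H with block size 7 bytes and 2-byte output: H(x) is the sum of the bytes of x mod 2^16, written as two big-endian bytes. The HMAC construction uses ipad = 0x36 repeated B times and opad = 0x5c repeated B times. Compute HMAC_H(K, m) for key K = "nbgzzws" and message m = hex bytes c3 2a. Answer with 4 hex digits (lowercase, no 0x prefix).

015c

Key "nbgzzws" = 6e 62 67 7a 7a 77 73 is exactly B = 7 bytes: K' = 6e 62 67 7a 7a 77 73.
K' ⊕ ipad = 58 54 51 4c 4c 41 45.  K' ⊕ opad = 32 3e 3b 26 26 2b 2f.
Inner input = (K'⊕ipad) ∥ m = 58 54 51 4c 4c 41 45 ∥ c3 2a.
Inner hash: sum = 88+84+81+76+76+65+69+195+42 = 776 → 03 08.
Outer input = (K'⊕opad) ∥ inner = 32 3e 3b 26 26 2b 2f ∥ 03 08.
Outer hash (tag): sum = 50+62+59+38+38+43+47+3+8 = 348 → 01 5c.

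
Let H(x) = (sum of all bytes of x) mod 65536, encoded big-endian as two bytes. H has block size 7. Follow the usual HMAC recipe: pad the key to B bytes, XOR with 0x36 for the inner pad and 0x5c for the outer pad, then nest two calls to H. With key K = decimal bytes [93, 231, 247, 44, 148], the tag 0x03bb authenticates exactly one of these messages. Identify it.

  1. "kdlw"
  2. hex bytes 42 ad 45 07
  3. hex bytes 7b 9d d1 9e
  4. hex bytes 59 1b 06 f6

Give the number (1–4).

Key decimal bytes [93, 231, 247, 44, 148] = 5d e7 f7 2c 94 is 5 bytes ≤ B = 7; zero-pad to 7 bytes: K' = 5d e7 f7 2c 94 00 00.
K' ⊕ ipad = 6b d1 c1 1a a2 36 36; K' ⊕ opad = 01 bb ab 70 c8 5c 5c.
m1: inner = H(6b d1 c1 1a a2 36 36 6b 64 6c 77) = 04 d7; tag = H(01 bb ab 70 c8 5c 5c 04 d7) = 0432
m2: inner = H(6b d1 c1 1a a2 36 36 42 ad 45 07) = 04 60; tag = H(01 bb ab 70 c8 5c 5c 04 60) = 03bb ← matches
m3: inner = H(6b d1 c1 1a a2 36 36 7b 9d d1 9e) = 05 ac; tag = H(01 bb ab 70 c8 5c 5c 05 ac) = 0408
m4: inner = H(6b d1 c1 1a a2 36 36 59 1b 06 f6) = 04 95; tag = H(01 bb ab 70 c8 5c 5c 04 95) = 03f0

2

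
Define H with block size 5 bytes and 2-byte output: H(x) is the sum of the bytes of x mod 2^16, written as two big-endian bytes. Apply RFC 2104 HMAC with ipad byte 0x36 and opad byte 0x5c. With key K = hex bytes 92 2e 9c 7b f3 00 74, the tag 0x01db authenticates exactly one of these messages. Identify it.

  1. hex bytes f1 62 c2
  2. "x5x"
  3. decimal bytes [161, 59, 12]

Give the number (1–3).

Key hex bytes 92 2e 9c 7b f3 00 74 is 7 bytes > B = 5, so hash it first: H(key) = 03 3e, then zero-pad to 5 bytes: K' = 03 3e 00 00 00.
K' ⊕ ipad = 35 08 36 36 36; K' ⊕ opad = 5f 62 5c 5c 5c.
m1: inner = H(35 08 36 36 36 f1 62 c2) = 02 f4; tag = H(5f 62 5c 5c 5c 02 f4) = 02cb
m2: inner = H(35 08 36 36 36 78 35 78) = 02 04; tag = H(5f 62 5c 5c 5c 02 04) = 01db ← matches
m3: inner = H(35 08 36 36 36 a1 3b 0c) = 01 c7; tag = H(5f 62 5c 5c 5c 01 c7) = 029d

2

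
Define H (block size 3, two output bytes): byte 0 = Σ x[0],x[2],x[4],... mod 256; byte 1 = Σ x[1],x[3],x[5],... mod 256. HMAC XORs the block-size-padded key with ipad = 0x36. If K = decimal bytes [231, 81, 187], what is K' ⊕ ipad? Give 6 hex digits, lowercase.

Key decimal bytes [231, 81, 187] = e7 51 bb is exactly B = 3 bytes: K' = e7 51 bb.
XOR each byte with 0x36: e7⊕36=d1, 51⊕36=67, bb⊕36=8d.

d1678d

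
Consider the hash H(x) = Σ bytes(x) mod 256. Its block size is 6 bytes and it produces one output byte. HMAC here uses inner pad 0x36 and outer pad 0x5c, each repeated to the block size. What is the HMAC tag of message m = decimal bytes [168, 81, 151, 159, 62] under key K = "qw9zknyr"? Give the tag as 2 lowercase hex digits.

b3

Key "qw9zknyr" = 71 77 39 7a 6b 6e 79 72 is 8 bytes > B = 6, so hash it first: H(key) = 5f, then zero-pad to 6 bytes: K' = 5f 00 00 00 00 00.
K' ⊕ ipad = 69 36 36 36 36 36.  K' ⊕ opad = 03 5c 5c 5c 5c 5c.
Inner input = (K'⊕ipad) ∥ m = 69 36 36 36 36 36 ∥ a8 51 97 9f 3e.
Inner hash: sum = 105+54+54+54+54+54+168+81+151+159+62 = 996; mod 256 = 228 → e4.
Outer input = (K'⊕opad) ∥ inner = 03 5c 5c 5c 5c 5c ∥ e4.
Outer hash (tag): sum = 3+92+92+92+92+92+228 = 691; mod 256 = 179 → b3.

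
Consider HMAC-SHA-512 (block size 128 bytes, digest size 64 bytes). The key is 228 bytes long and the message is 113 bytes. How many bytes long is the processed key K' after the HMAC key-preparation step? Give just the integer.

128

Key is 228 > 128 bytes, so it is hashed to 64 bytes then zero-padded to 128: |K'| = 128.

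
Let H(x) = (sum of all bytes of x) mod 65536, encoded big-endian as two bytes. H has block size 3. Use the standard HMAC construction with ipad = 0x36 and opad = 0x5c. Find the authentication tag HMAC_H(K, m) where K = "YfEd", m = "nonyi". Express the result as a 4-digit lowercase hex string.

Key "YfEd" = 59 66 45 64 is 4 bytes > B = 3, so hash it first: H(key) = 01 68, then zero-pad to 3 bytes: K' = 01 68 00.
K' ⊕ ipad = 37 5e 36.  K' ⊕ opad = 5d 34 5c.
Inner input = (K'⊕ipad) ∥ m = 37 5e 36 ∥ 6e 6f 6e 79 69.
Inner hash: sum = 55+94+54+110+111+110+121+105 = 760 → 02 f8.
Outer input = (K'⊕opad) ∥ inner = 5d 34 5c ∥ 02 f8.
Outer hash (tag): sum = 93+52+92+2+248 = 487 → 01 e7.

01e7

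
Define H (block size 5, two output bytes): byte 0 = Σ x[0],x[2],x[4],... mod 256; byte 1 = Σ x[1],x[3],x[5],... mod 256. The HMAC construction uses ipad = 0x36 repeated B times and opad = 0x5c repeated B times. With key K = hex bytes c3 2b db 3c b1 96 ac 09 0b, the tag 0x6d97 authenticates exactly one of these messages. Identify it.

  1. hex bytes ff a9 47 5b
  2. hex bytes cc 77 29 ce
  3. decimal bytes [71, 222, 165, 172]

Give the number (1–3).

Key hex bytes c3 2b db 3c b1 96 ac 09 0b is 9 bytes > B = 5, so hash it first: H(key) = 06 06, then zero-pad to 5 bytes: K' = 06 06 00 00 00.
K' ⊕ ipad = 30 30 36 36 36; K' ⊕ opad = 5a 5a 5c 5c 5c.
m1: inner = H(30 30 36 36 36 ff a9 47 5b) = a0 ac; tag = H(5a 5a 5c 5c 5c a0 ac) = be56
m2: inner = H(30 30 36 36 36 cc 77 29 ce) = e1 5b; tag = H(5a 5a 5c 5c 5c e1 5b) = 6d97 ← matches
m3: inner = H(30 30 36 36 36 47 de a5 ac) = 26 52; tag = H(5a 5a 5c 5c 5c 26 52) = 64dc

2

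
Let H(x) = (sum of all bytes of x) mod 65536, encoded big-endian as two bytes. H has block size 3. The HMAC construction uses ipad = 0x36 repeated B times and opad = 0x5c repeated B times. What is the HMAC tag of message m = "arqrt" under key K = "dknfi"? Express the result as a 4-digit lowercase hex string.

01da

Key "dknfi" = 64 6b 6e 66 69 is 5 bytes > B = 3, so hash it first: H(key) = 02 0c, then zero-pad to 3 bytes: K' = 02 0c 00.
K' ⊕ ipad = 34 3a 36.  K' ⊕ opad = 5e 50 5c.
Inner input = (K'⊕ipad) ∥ m = 34 3a 36 ∥ 61 72 71 72 74.
Inner hash: sum = 52+58+54+97+114+113+114+116 = 718 → 02 ce.
Outer input = (K'⊕opad) ∥ inner = 5e 50 5c ∥ 02 ce.
Outer hash (tag): sum = 94+80+92+2+206 = 474 → 01 da.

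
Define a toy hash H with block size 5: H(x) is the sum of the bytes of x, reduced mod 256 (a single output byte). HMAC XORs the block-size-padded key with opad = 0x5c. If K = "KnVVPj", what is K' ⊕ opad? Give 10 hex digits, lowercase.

435c5c5c5c

Key "KnVVPj" = 4b 6e 56 56 50 6a is 6 bytes > B = 5, so hash it first: H(key) = 1f, then zero-pad to 5 bytes: K' = 1f 00 00 00 00.
XOR each byte with 0x5c: 1f⊕5c=43, 00⊕5c=5c, 00⊕5c=5c, 00⊕5c=5c, 00⊕5c=5c.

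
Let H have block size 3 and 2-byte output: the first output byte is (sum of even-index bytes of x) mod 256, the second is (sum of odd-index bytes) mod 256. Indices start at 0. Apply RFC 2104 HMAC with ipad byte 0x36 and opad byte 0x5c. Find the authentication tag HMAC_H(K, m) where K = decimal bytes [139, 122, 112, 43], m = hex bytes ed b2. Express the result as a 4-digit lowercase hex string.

Key decimal bytes [139, 122, 112, 43] = 8b 7a 70 2b is 4 bytes > B = 3, so hash it first: H(key) = fb a5, then zero-pad to 3 bytes: K' = fb a5 00.
K' ⊕ ipad = cd 93 36.  K' ⊕ opad = a7 f9 5c.
Inner input = (K'⊕ipad) ∥ m = cd 93 36 ∥ ed b2.
Inner hash: even-index sum = 437 mod 256 = 181; odd-index sum = 384 mod 256 = 128 → b5 80.
Outer input = (K'⊕opad) ∥ inner = a7 f9 5c ∥ b5 80.
Outer hash (tag): even-index sum = 387 mod 256 = 131; odd-index sum = 430 mod 256 = 174 → 83 ae.

83ae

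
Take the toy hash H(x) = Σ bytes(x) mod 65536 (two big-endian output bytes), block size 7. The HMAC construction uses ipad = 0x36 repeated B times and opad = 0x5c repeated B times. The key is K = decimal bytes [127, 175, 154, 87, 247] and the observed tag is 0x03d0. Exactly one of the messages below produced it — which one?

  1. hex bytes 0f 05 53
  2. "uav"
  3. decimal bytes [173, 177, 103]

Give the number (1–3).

Key decimal bytes [127, 175, 154, 87, 247] = 7f af 9a 57 f7 is 5 bytes ≤ B = 7; zero-pad to 7 bytes: K' = 7f af 9a 57 f7 00 00.
K' ⊕ ipad = 49 99 ac 61 c1 36 36; K' ⊕ opad = 23 f3 c6 0b ab 5c 5c.
m1: inner = H(49 99 ac 61 c1 36 36 0f 05 53) = 03 83; tag = H(23 f3 c6 0b ab 5c 5c 03 83) = 03d0 ← matches
m2: inner = H(49 99 ac 61 c1 36 36 75 61 76) = 04 68; tag = H(23 f3 c6 0b ab 5c 5c 04 68) = 03b6
m3: inner = H(49 99 ac 61 c1 36 36 ad b1 67) = 04 e1; tag = H(23 f3 c6 0b ab 5c 5c 04 e1) = 042f

1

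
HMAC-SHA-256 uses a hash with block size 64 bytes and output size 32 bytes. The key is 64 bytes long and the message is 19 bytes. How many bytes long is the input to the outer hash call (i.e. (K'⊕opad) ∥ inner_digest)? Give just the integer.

96

Key is 64 ≤ 64 bytes, zero-padded: |K'| = 64.
Outer input = (K'⊕opad) ∥ H(inner) → 64 + 32 = 96 bytes.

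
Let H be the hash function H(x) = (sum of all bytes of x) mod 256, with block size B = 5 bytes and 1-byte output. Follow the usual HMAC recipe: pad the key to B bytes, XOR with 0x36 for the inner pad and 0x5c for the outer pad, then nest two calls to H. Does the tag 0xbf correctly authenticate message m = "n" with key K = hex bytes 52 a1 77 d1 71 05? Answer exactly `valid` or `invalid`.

Key hex bytes 52 a1 77 d1 71 05 is 6 bytes > B = 5, so hash it first: H(key) = b1, then zero-pad to 5 bytes: K' = b1 00 00 00 00.
K' ⊕ ipad = 87 36 36 36 36; K' ⊕ opad = ed 5c 5c 5c 5c.
Inner hash: sum = 135+54+54+54+54+110 = 461; mod 256 = 205 → cd.
Outer hash (recomputed tag): sum = 237+92+92+92+92+205 = 810; mod 256 = 42 → 2a.
Recomputed tag = 2a; claimed = bf → mismatch.

invalid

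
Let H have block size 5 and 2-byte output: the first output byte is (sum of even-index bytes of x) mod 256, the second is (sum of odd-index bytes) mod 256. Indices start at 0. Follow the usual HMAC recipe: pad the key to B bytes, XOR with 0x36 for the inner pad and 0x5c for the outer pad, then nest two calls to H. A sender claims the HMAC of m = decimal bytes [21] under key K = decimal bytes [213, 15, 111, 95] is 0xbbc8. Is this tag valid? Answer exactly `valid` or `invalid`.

invalid

Key decimal bytes [213, 15, 111, 95] = d5 0f 6f 5f is 4 bytes ≤ B = 5; zero-pad to 5 bytes: K' = d5 0f 6f 5f 00.
K' ⊕ ipad = e3 39 59 69 36; K' ⊕ opad = 89 53 33 03 5c.
Inner hash: even-index sum = 370 mod 256 = 114; odd-index sum = 183 mod 256 = 183 → 72 b7.
Outer hash (recomputed tag): even-index sum = 463 mod 256 = 207; odd-index sum = 200 mod 256 = 200 → cf c8.
Recomputed tag = cfc8; claimed = bbc8 → mismatch.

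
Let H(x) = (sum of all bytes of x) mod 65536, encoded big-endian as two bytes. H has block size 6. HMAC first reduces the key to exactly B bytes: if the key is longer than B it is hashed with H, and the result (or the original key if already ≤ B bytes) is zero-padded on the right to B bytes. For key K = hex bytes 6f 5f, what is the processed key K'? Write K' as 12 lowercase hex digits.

6f5f00000000

Key hex bytes 6f 5f is 2 bytes ≤ B = 6; zero-pad to 6 bytes: K' = 6f 5f 00 00 00 00.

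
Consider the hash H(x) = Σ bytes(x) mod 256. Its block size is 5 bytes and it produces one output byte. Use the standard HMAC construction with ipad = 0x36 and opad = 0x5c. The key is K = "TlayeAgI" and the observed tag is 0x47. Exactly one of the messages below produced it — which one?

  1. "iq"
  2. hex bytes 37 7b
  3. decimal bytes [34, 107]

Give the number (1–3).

Key "TlayeAgI" = 54 6c 61 79 65 41 67 49 is 8 bytes > B = 5, so hash it first: H(key) = f0, then zero-pad to 5 bytes: K' = f0 00 00 00 00.
K' ⊕ ipad = c6 36 36 36 36; K' ⊕ opad = ac 5c 5c 5c 5c.
m1: inner = H(c6 36 36 36 36 69 71) = 78; tag = H(ac 5c 5c 5c 5c 78) = 94
m2: inner = H(c6 36 36 36 36 37 7b) = 50; tag = H(ac 5c 5c 5c 5c 50) = 6c
m3: inner = H(c6 36 36 36 36 22 6b) = 2b; tag = H(ac 5c 5c 5c 5c 2b) = 47 ← matches

3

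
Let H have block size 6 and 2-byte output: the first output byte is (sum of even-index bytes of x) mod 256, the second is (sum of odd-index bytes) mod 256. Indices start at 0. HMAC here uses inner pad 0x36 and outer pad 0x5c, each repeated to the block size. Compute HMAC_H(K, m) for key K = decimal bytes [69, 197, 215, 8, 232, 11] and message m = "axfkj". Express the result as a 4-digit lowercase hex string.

bb95

Key decimal bytes [69, 197, 215, 8, 232, 11] = 45 c5 d7 08 e8 0b is exactly B = 6 bytes: K' = 45 c5 d7 08 e8 0b.
K' ⊕ ipad = 73 f3 e1 3e de 3d.  K' ⊕ opad = 19 99 8b 54 b4 57.
Inner input = (K'⊕ipad) ∥ m = 73 f3 e1 3e de 3d ∥ 61 78 66 6b 6a.
Inner hash: even-index sum = 867 mod 256 = 99; odd-index sum = 593 mod 256 = 81 → 63 51.
Outer input = (K'⊕opad) ∥ inner = 19 99 8b 54 b4 57 ∥ 63 51.
Outer hash (tag): even-index sum = 443 mod 256 = 187; odd-index sum = 405 mod 256 = 149 → bb 95.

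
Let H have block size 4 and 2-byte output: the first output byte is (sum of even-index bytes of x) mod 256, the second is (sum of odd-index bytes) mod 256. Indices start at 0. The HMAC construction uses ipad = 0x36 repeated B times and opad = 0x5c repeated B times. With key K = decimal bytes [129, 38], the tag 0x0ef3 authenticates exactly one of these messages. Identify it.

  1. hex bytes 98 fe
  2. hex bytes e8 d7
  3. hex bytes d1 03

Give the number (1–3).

2

Key decimal bytes [129, 38] = 81 26 is 2 bytes ≤ B = 4; zero-pad to 4 bytes: K' = 81 26 00 00.
K' ⊕ ipad = b7 10 36 36; K' ⊕ opad = dd 7a 5c 5c.
m1: inner = H(b7 10 36 36 98 fe) = 85 44; tag = H(dd 7a 5c 5c 85 44) = be1a
m2: inner = H(b7 10 36 36 e8 d7) = d5 1d; tag = H(dd 7a 5c 5c d5 1d) = 0ef3 ← matches
m3: inner = H(b7 10 36 36 d1 03) = be 49; tag = H(dd 7a 5c 5c be 49) = f71f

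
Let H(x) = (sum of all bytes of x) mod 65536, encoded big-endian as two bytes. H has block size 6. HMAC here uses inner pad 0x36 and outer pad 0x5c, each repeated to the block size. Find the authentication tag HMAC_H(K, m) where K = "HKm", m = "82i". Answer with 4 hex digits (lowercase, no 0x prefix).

023d

Key "HKm" = 48 4b 6d is 3 bytes ≤ B = 6; zero-pad to 6 bytes: K' = 48 4b 6d 00 00 00.
K' ⊕ ipad = 7e 7d 5b 36 36 36.  K' ⊕ opad = 14 17 31 5c 5c 5c.
Inner input = (K'⊕ipad) ∥ m = 7e 7d 5b 36 36 36 ∥ 38 32 69.
Inner hash: sum = 126+125+91+54+54+54+56+50+105 = 715 → 02 cb.
Outer input = (K'⊕opad) ∥ inner = 14 17 31 5c 5c 5c ∥ 02 cb.
Outer hash (tag): sum = 20+23+49+92+92+92+2+203 = 573 → 02 3d.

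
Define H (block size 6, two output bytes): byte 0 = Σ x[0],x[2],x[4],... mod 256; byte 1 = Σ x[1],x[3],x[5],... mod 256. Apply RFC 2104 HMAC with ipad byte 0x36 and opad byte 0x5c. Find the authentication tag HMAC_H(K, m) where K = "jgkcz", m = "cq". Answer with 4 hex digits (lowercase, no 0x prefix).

fb23

Key "jgkcz" = 6a 67 6b 63 7a is 5 bytes ≤ B = 6; zero-pad to 6 bytes: K' = 6a 67 6b 63 7a 00.
K' ⊕ ipad = 5c 51 5d 55 4c 36.  K' ⊕ opad = 36 3b 37 3f 26 5c.
Inner input = (K'⊕ipad) ∥ m = 5c 51 5d 55 4c 36 ∥ 63 71.
Inner hash: even-index sum = 360 mod 256 = 104; odd-index sum = 333 mod 256 = 77 → 68 4d.
Outer input = (K'⊕opad) ∥ inner = 36 3b 37 3f 26 5c ∥ 68 4d.
Outer hash (tag): even-index sum = 251 mod 256 = 251; odd-index sum = 291 mod 256 = 35 → fb 23.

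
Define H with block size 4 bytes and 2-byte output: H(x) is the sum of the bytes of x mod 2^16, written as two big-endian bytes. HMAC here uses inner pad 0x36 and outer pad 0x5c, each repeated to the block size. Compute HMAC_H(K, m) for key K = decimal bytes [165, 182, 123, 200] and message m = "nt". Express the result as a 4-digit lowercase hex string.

Key decimal bytes [165, 182, 123, 200] = a5 b6 7b c8 is exactly B = 4 bytes: K' = a5 b6 7b c8.
K' ⊕ ipad = 93 80 4d fe.  K' ⊕ opad = f9 ea 27 94.
Inner input = (K'⊕ipad) ∥ m = 93 80 4d fe ∥ 6e 74.
Inner hash: sum = 147+128+77+254+110+116 = 832 → 03 40.
Outer input = (K'⊕opad) ∥ inner = f9 ea 27 94 ∥ 03 40.
Outer hash (tag): sum = 249+234+39+148+3+64 = 737 → 02 e1.

02e1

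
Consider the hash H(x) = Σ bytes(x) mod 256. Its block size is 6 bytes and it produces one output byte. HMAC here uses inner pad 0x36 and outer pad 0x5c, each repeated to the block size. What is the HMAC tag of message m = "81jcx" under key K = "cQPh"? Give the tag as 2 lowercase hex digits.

de

Key "cQPh" = 63 51 50 68 is 4 bytes ≤ B = 6; zero-pad to 6 bytes: K' = 63 51 50 68 00 00.
K' ⊕ ipad = 55 67 66 5e 36 36.  K' ⊕ opad = 3f 0d 0c 34 5c 5c.
Inner input = (K'⊕ipad) ∥ m = 55 67 66 5e 36 36 ∥ 38 31 6a 63 78.
Inner hash: sum = 85+103+102+94+54+54+56+49+106+99+120 = 922; mod 256 = 154 → 9a.
Outer input = (K'⊕opad) ∥ inner = 3f 0d 0c 34 5c 5c ∥ 9a.
Outer hash (tag): sum = 63+13+12+52+92+92+154 = 478; mod 256 = 222 → de.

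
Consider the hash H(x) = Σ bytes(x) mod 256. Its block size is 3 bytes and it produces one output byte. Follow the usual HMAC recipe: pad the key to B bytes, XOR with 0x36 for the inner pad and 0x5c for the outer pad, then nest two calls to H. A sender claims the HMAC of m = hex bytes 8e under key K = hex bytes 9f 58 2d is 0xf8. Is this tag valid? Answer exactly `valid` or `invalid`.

valid

Key hex bytes 9f 58 2d is exactly B = 3 bytes: K' = 9f 58 2d.
K' ⊕ ipad = a9 6e 1b; K' ⊕ opad = c3 04 71.
Inner hash: sum = 169+110+27+142 = 448; mod 256 = 192 → c0.
Outer hash (recomputed tag): sum = 195+4+113+192 = 504; mod 256 = 248 → f8.
Recomputed tag = f8; claimed = f8 → match.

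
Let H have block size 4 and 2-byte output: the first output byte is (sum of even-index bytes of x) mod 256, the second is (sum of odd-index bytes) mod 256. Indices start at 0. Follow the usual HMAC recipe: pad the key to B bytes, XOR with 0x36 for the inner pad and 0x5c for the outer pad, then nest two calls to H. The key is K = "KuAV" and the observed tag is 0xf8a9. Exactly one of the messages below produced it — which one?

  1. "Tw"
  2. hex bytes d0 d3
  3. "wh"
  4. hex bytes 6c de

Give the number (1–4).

2

Key "KuAV" = 4b 75 41 56 is exactly B = 4 bytes: K' = 4b 75 41 56.
K' ⊕ ipad = 7d 43 77 60; K' ⊕ opad = 17 29 1d 0a.
m1: inner = H(7d 43 77 60 54 77) = 48 1a; tag = H(17 29 1d 0a 48 1a) = 7c4d
m2: inner = H(7d 43 77 60 d0 d3) = c4 76; tag = H(17 29 1d 0a c4 76) = f8a9 ← matches
m3: inner = H(7d 43 77 60 77 68) = 6b 0b; tag = H(17 29 1d 0a 6b 0b) = 9f3e
m4: inner = H(7d 43 77 60 6c de) = 60 81; tag = H(17 29 1d 0a 60 81) = 94b4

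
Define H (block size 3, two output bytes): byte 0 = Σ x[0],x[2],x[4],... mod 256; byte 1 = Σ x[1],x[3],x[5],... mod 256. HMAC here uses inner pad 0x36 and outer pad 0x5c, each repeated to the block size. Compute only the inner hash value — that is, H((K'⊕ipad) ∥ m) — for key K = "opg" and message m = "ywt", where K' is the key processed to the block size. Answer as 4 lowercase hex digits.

Key "opg" = 6f 70 67 is exactly B = 3 bytes: K' = 6f 70 67.
K' ⊕ ipad = 59 46 51.
Inner input = 59 46 51 ∥ 79 77 74.
Inner hash: even-index sum = 289 mod 256 = 33; odd-index sum = 307 mod 256 = 51 → 21 33.

2133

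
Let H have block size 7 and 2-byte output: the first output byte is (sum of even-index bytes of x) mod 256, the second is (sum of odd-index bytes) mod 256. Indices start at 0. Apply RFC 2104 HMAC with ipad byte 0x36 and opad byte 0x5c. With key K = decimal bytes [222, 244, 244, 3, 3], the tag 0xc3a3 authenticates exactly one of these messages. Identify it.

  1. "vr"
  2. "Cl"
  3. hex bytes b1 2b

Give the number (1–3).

3

Key decimal bytes [222, 244, 244, 3, 3] = de f4 f4 03 03 is 5 bytes ≤ B = 7; zero-pad to 7 bytes: K' = de f4 f4 03 03 00 00.
K' ⊕ ipad = e8 c2 c2 35 35 36 36; K' ⊕ opad = 82 a8 a8 5f 5f 5c 5c.
m1: inner = H(e8 c2 c2 35 35 36 36 76 72) = 87 a3; tag = H(82 a8 a8 5f 5f 5c 5c 87 a3) = 88ea
m2: inner = H(e8 c2 c2 35 35 36 36 43 6c) = 81 70; tag = H(82 a8 a8 5f 5f 5c 5c 81 70) = 55e4
m3: inner = H(e8 c2 c2 35 35 36 36 b1 2b) = 40 de; tag = H(82 a8 a8 5f 5f 5c 5c 40 de) = c3a3 ← matches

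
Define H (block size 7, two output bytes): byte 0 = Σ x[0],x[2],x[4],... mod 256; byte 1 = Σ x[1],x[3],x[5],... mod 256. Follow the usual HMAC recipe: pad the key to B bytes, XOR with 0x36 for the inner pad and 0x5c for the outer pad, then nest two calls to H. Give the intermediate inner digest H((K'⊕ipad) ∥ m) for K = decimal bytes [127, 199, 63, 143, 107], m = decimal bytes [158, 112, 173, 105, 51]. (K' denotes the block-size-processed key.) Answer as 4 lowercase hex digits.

be5e

Key decimal bytes [127, 199, 63, 143, 107] = 7f c7 3f 8f 6b is 5 bytes ≤ B = 7; zero-pad to 7 bytes: K' = 7f c7 3f 8f 6b 00 00.
K' ⊕ ipad = 49 f1 09 b9 5d 36 36.
Inner input = 49 f1 09 b9 5d 36 36 ∥ 9e 70 ad 69 33.
Inner hash: even-index sum = 446 mod 256 = 190; odd-index sum = 862 mod 256 = 94 → be 5e.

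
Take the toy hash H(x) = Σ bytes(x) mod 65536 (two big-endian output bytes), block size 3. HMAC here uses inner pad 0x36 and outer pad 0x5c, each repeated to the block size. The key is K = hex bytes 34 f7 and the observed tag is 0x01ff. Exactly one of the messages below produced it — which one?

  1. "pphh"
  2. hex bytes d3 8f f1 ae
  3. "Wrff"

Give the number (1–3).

Key hex bytes 34 f7 is 2 bytes ≤ B = 3; zero-pad to 3 bytes: K' = 34 f7 00.
K' ⊕ ipad = 02 c1 36; K' ⊕ opad = 68 ab 5c.
m1: inner = H(02 c1 36 70 70 68 68) = 02 a9; tag = H(68 ab 5c 02 a9) = 021a
m2: inner = H(02 c1 36 d3 8f f1 ae) = 03 fa; tag = H(68 ab 5c 03 fa) = 026c
m3: inner = H(02 c1 36 57 72 66 66) = 02 8e; tag = H(68 ab 5c 02 8e) = 01ff ← matches

3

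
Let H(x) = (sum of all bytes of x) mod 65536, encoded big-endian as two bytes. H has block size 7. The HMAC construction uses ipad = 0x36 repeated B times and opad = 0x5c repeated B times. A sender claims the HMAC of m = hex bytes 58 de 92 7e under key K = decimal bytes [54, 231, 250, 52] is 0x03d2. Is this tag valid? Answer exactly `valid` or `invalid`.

valid

Key decimal bytes [54, 231, 250, 52] = 36 e7 fa 34 is 4 bytes ≤ B = 7; zero-pad to 7 bytes: K' = 36 e7 fa 34 00 00 00.
K' ⊕ ipad = 00 d1 cc 02 36 36 36; K' ⊕ opad = 6a bb a6 68 5c 5c 5c.
Inner hash: sum = 0+209+204+2+54+54+54+88+222+146+126 = 1159 → 04 87.
Outer hash (recomputed tag): sum = 106+187+166+104+92+92+92+4+135 = 978 → 03 d2.
Recomputed tag = 03d2; claimed = 03d2 → match.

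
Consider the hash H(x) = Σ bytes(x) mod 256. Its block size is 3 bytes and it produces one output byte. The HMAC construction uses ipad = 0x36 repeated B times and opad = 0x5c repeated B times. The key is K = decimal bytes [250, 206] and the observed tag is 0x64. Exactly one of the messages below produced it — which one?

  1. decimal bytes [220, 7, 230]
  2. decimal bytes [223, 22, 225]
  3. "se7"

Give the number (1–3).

2

Key decimal bytes [250, 206] = fa ce is 2 bytes ≤ B = 3; zero-pad to 3 bytes: K' = fa ce 00.
K' ⊕ ipad = cc f8 36; K' ⊕ opad = a6 92 5c.
m1: inner = H(cc f8 36 dc 07 e6) = c3; tag = H(a6 92 5c c3) = 57
m2: inner = H(cc f8 36 df 16 e1) = d0; tag = H(a6 92 5c d0) = 64 ← matches
m3: inner = H(cc f8 36 73 65 37) = 09; tag = H(a6 92 5c 09) = 9d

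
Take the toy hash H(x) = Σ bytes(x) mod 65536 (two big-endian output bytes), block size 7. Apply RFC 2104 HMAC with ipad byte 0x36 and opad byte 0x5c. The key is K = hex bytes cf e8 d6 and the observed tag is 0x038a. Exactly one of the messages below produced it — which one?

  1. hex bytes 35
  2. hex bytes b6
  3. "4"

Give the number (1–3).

2

Key hex bytes cf e8 d6 is 3 bytes ≤ B = 7; zero-pad to 7 bytes: K' = cf e8 d6 00 00 00 00.
K' ⊕ ipad = f9 de e0 36 36 36 36; K' ⊕ opad = 93 b4 8a 5c 5c 5c 5c.
m1: inner = H(f9 de e0 36 36 36 36 35) = 03 c4; tag = H(93 b4 8a 5c 5c 5c 5c 03 c4) = 0408
m2: inner = H(f9 de e0 36 36 36 36 b6) = 04 45; tag = H(93 b4 8a 5c 5c 5c 5c 04 45) = 038a ← matches
m3: inner = H(f9 de e0 36 36 36 36 34) = 03 c3; tag = H(93 b4 8a 5c 5c 5c 5c 03 c3) = 0407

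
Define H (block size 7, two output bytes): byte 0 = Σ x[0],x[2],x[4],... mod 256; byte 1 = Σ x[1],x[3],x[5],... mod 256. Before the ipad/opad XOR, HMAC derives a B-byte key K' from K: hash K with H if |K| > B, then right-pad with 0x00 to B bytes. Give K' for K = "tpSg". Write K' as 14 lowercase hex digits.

74705367000000

Key "tpSg" = 74 70 53 67 is 4 bytes ≤ B = 7; zero-pad to 7 bytes: K' = 74 70 53 67 00 00 00.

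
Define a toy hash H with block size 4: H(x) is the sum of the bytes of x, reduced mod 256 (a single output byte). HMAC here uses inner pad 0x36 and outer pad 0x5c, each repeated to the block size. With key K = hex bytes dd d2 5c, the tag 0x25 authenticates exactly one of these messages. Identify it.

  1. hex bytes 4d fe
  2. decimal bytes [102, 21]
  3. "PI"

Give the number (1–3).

1

Key hex bytes dd d2 5c is 3 bytes ≤ B = 4; zero-pad to 4 bytes: K' = dd d2 5c 00.
K' ⊕ ipad = eb e4 6a 36; K' ⊕ opad = 81 8e 00 5c.
m1: inner = H(eb e4 6a 36 4d fe) = ba; tag = H(81 8e 00 5c ba) = 25 ← matches
m2: inner = H(eb e4 6a 36 66 15) = ea; tag = H(81 8e 00 5c ea) = 55
m3: inner = H(eb e4 6a 36 50 49) = 08; tag = H(81 8e 00 5c 08) = 73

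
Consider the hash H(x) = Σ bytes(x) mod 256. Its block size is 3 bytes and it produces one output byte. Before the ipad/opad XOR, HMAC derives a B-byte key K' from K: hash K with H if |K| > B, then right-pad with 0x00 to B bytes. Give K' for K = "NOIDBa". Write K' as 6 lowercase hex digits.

cd0000

|K| = 6 > B = 3, so first hash the key.
H(K): sum = 78+79+73+68+66+97 = 461; mod 256 = 205 → cd.
Zero-pad H(K) = cd to 3 bytes: K' = cd 00 00.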